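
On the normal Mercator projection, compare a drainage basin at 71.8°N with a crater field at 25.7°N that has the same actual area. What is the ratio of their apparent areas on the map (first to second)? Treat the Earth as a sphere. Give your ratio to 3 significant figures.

Mercator is conformal with k = sec φ, so areal scale = k² = sec²φ.
At 71.8°: sec²(71.8°) = 1/0.3123² = 10.25.
At 25.7°: sec²(25.7°) = 1/0.9011² = 1.232.
Ratio = 10.25/1.232 = cos²(25.7°)/cos²(71.8°) ≈ 8.32.

8.32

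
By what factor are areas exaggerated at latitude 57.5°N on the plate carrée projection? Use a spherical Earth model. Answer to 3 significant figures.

Plate carrée maps x = Rλ, y = Rφ. The meridian scale is h = 1 and the parallel scale is k = 1/cos φ = sec φ.
Areal scale = h·k = 1 × sec φ; at 57.5°, h = 1.000, k = 1.861, so h·k = 1.861.

1.86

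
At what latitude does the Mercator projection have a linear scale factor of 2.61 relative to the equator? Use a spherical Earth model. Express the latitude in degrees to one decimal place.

67.5°

Mercator scale is k = sec φ = 1/cos φ.
1/cos φ = 2.61  ⇒  cos φ = 0.3831  ⇒  φ = arccos(0.3831) ≈ 67.5°.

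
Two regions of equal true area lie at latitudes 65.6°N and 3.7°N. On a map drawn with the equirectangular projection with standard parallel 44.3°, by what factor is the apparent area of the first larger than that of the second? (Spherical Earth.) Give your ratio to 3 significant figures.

2.42

With standard parallel φ₀ = 44.3°, the equirectangular projection gives x = Rλ cos φ₀, y = Rφ, so h = 1 and k = cos 44.3° / cos φ.
Areal scale at 65.6°: h·k = 1.000 × 1.732 = 1.732.
Areal scale at 3.7°: h·k = 1.000 × 0.7172 = 0.7172.
Ratio = 1.732/0.7172 ≈ 2.42.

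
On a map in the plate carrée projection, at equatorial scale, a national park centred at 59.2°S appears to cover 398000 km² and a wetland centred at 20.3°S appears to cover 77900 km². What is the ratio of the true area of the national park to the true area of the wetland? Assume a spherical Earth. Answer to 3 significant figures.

Plate carrée has h = 1 and k = sec φ, giving areal scale sec φ; true area = (apparent area) · cos φ.
True area of national park: 398000 × cos(59.2°) = 398000 × 0.5120 = 203800 km².
True area of wetland: 77900 × cos(20.3°) = 77900 × 0.9379 = 73060 km².
Ratio = 203800 / 73060 ≈ 2.79.

2.79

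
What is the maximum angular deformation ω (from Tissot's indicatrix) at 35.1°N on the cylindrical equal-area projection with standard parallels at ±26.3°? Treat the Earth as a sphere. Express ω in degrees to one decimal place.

Cylindrical equal-area (φ₀ = 26.3°): h = cos φ / cos 26.3° along meridians, k = cos 26.3° / cos φ along parallels; h·k = 1.
At 35.1°: h = 0.9126, k = 1.096; principal scales a = 1.096, b = 0.9126.
sin(ω/2) = (a − b)/(a + b) = 0.1831/2.008 = 0.09118, so ω = 2 arcsin(0.09118) ≈ 10.5°.

10.5°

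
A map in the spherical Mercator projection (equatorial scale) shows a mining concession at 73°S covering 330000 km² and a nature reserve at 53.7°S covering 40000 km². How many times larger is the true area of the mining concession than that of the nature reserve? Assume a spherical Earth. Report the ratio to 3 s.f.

2.01

Mercator's areal exaggeration is sec²φ; hence true area = (apparent area) · cos²φ.
True area of mining concession: 330000 × cos²(73°) = 330000 × 0.08548 = 28210 km².
True area of nature reserve: 40000 × cos²(53.7°) = 40000 × 0.3505 = 14020 km².
Ratio = 28210 / 14020 ≈ 2.01.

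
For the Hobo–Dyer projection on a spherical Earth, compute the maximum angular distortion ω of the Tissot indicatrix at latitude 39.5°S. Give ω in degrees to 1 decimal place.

3.2°

Hobo–Dyer is a cylindrical equal-area projection with standard parallels at ±37.5°. For cylindrical equal-area with standard parallel φ₀, h = cos φ / cos φ₀ and k = cos φ₀ / cos φ, so h·k = 1.
At 39.5°: h = 0.9726, k = 1.028; principal scales a = 1.028, b = 0.9726.
sin(ω/2) = (a − b)/(a + b) = 0.05555/2.001 = 0.02776, so ω = 2 arcsin(0.02776) ≈ 3.2°.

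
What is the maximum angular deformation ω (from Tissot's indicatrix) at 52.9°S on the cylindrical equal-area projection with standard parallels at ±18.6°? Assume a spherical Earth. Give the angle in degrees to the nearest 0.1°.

50.1°

For cylindrical equal-area with standard parallel φ₀, h = cos φ / cos φ₀ and k = cos φ₀ / cos φ, so h·k = 1.
At 52.9°: h = 0.6365, k = 1.571; principal scales a = 1.571, b = 0.6365.
sin(ω/2) = (a − b)/(a + b) = 0.9348/2.208 = 0.4234, so ω = 2 arcsin(0.4234) ≈ 50.1°.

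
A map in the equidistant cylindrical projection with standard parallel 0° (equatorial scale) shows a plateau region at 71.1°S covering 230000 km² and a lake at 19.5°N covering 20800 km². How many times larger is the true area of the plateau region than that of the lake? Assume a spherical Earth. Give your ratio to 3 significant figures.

3.80

On the plate carrée, areal scale = h·k = 1 × sec φ, so true area = apparent × cos φ.
True area of plateau region: 230000 × cos(71.1°) = 230000 × 0.3239 = 74500 km².
True area of lake: 20800 × cos(19.5°) = 20800 × 0.9426 = 19610 km².
Ratio = 74500 / 19610 ≈ 3.80.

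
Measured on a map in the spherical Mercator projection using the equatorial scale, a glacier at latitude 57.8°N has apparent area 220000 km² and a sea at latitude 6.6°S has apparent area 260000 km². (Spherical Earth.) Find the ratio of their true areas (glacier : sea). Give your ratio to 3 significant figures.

On Mercator the areal scale is sec²φ, so true area = apparent × cos²φ.
True area of glacier: 220000 × cos²(57.8°) = 220000 × 0.2840 = 62470 km².
True area of sea: 260000 × cos²(6.6°) = 260000 × 0.9868 = 256600 km².
Ratio = 62470 / 256600 ≈ 0.243.

0.243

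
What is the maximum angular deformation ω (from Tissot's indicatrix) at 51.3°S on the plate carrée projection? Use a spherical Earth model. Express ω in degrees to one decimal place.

In the plate carrée (x = Rλ, y = Rφ), meridians are true-scale (h = 1) and parallels are stretched by k = sec φ.
At 51.3°: h = 1.000, k = 1.599; principal scales a = 1.599, b = 1.000.
sin(ω/2) = (a − b)/(a + b) = 0.5994/2.599 = 0.2306, so ω = 2 arcsin(0.2306) ≈ 26.7°.

26.7°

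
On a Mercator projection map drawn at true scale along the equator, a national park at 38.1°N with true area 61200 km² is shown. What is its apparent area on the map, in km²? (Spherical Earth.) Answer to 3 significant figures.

For Mercator, h = k = sec φ (a conformal cylindrical projection has a single point scale, 1/cos φ).
Areal scale = k² = sec²φ = 1/cos²(38.1°) = 1/0.7869² = 1.615.
Apparent area = 61200 × 1.615 ≈ 98800 km².

98800 km²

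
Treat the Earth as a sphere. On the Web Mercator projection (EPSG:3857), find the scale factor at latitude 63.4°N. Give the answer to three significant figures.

2.23

For Mercator, h = k = sec φ (a conformal cylindrical projection has a single point scale, 1/cos φ).
k = 1/cos 63.4° = 1/0.4478 = 2.233.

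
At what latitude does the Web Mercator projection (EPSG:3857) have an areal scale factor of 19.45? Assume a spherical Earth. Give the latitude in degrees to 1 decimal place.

Mercator areal scale is sec²φ.
sec²φ = 19.45  ⇒  cos²φ = 0.05141  ⇒  cos φ = 0.2267.
φ = arccos(0.2267) ≈ 76.9°.

76.9°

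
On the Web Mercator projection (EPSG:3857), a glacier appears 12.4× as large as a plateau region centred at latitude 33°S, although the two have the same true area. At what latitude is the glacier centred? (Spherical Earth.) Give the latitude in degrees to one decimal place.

Mercator areal scale is sec²φ, so apparent-area ratio = sec²φ₁ / sec²φ₂ = cos²φ₂ / cos²φ₁.
cos²φ₂ / cos²φ₁ = 12.4  ⇒  cos φ₁ = cos 33° / √12.4 = 0.8387/3.521 = 0.2382.
φ₁ = arccos(0.2382) ≈ 76.2°.

76.2°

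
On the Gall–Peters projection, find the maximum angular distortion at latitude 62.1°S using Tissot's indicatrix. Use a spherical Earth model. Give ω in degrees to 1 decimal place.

Gall–Peters is a cylindrical equal-area projection with standard parallels at ±45°. Cylindrical equal-area (φ₀ = 45°): h = cos φ / cos 45° along meridians, k = cos 45° / cos φ along parallels; h·k = 1.
At 62.1°: h = 0.6618, k = 1.511; principal scales a = 1.511, b = 0.6618.
sin(ω/2) = (a − b)/(a + b) = 0.8494/2.173 = 0.3909, so ω = 2 arcsin(0.3909) ≈ 46.0°.

46.0°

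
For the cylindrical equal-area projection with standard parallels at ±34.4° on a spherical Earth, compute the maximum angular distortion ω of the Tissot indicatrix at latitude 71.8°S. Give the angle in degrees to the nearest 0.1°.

97.1°

Cylindrical equal-area (φ₀ = 34.4°): h = cos φ / cos 34.4° along meridians, k = cos 34.4° / cos φ along parallels; h·k = 1.
At 71.8°: h = 0.3785, k = 2.642; principal scales a = 2.642, b = 0.3785.
sin(ω/2) = (a − b)/(a + b) = 2.263/3.020 = 0.7493, so ω = 2 arcsin(0.7493) ≈ 97.1°.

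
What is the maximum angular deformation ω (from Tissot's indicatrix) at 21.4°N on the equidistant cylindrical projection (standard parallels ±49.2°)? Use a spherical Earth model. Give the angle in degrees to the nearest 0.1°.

20.2°

The equidistant cylindrical projection with φ₀ = 49.2° has h = 1 (meridians true) and k = cos φ₀ / cos φ along parallels.
At 21.4°: h = 1.000, k = 0.7018; principal scales a = 1.000, b = 0.7018.
sin(ω/2) = (a − b)/(a + b) = 0.2982/1.702 = 0.1752, so ω = 2 arcsin(0.1752) ≈ 20.2°.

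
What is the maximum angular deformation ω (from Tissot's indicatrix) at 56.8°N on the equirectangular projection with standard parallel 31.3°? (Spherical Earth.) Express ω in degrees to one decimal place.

25.3°

The equidistant cylindrical projection with φ₀ = 31.3° has h = 1 (meridians true) and k = cos φ₀ / cos φ along parallels.
At 56.8°: h = 1.000, k = 1.560; principal scales a = 1.560, b = 1.000.
sin(ω/2) = (a − b)/(a + b) = 0.5605/2.560 = 0.2189, so ω = 2 arcsin(0.2189) ≈ 25.3°.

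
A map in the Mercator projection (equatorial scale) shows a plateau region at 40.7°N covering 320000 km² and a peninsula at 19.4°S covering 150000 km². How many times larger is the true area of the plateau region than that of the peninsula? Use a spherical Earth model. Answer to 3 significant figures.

1.38

On Mercator the areal scale is sec²φ, so true area = apparent × cos²φ.
True area of plateau region: 320000 × cos²(40.7°) = 320000 × 0.5748 = 183900 km².
True area of peninsula: 150000 × cos²(19.4°) = 150000 × 0.8897 = 133500 km².
Ratio = 183900 / 133500 ≈ 1.38.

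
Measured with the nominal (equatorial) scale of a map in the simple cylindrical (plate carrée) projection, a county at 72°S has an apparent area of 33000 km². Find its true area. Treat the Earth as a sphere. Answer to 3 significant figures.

10200 km²

For the equirectangular projection with φ₀ = 0 (plate carrée), h = 1 along meridians and k = sec φ along parallels.
Areal scale = h·k = 1 × sec φ; at 72°, h = 1.000, k = 3.236, so h·k = 3.236.
True area = apparent / (areal scale) = 33000 / 3.236 ≈ 10200 km².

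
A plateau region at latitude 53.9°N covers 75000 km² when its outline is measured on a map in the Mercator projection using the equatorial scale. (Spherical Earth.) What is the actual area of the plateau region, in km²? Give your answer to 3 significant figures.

26000 km²

For Mercator, h = k = sec φ (a conformal cylindrical projection has a single point scale, 1/cos φ).
Areal scale = k² = sec²φ = 1/cos²(53.9°) = 1/0.5892² = 2.881.
True area = apparent / (areal scale) = 75000 / 2.881 ≈ 26000 km².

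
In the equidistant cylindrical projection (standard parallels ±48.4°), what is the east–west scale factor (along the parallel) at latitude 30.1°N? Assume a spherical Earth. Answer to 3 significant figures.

With standard parallel φ₀ = 48.4°, the equirectangular projection gives x = Rλ cos φ₀, y = Rφ, so h = 1 and k = cos 48.4° / cos φ.
k = cos 48.4° / cos 30.1° = 0.6639/0.8652 = 0.7674.

0.767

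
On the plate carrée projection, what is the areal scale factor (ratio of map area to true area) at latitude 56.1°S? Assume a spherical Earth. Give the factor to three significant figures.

1.79

Plate carrée maps x = Rλ, y = Rφ. The meridian scale is h = 1 and the parallel scale is k = 1/cos φ = sec φ.
Areal scale = h·k = 1 × sec φ; at 56.1°, h = 1.000, k = 1.793, so h·k = 1.793.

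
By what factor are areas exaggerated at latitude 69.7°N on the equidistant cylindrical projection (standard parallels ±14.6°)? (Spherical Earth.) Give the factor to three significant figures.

With standard parallel φ₀ = 14.6°, the equirectangular projection gives x = Rλ cos φ₀, y = Rφ, so h = 1 and k = cos 14.6° / cos φ.
Areal scale = h·k = 1 × cos φ₀ / cos φ; at 69.7°, h = 1.000, k = 2.789, so h·k = 2.789.

2.79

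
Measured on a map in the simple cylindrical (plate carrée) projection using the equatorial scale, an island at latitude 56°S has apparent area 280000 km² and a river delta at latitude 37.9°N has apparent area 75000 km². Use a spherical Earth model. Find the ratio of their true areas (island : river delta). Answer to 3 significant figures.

On the plate carrée, areal scale = h·k = 1 × sec φ, so true area = apparent × cos φ.
True area of island: 280000 × cos(56°) = 280000 × 0.5592 = 156600 km².
True area of river delta: 75000 × cos(37.9°) = 75000 × 0.7891 = 59180 km².
Ratio = 156600 / 59180 ≈ 2.65.

2.65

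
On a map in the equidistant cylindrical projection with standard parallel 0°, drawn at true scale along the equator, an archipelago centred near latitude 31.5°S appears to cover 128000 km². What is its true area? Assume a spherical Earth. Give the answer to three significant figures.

For the equirectangular projection with φ₀ = 0 (plate carrée), h = 1 along meridians and k = sec φ along parallels.
Areal scale = h·k = 1 × sec φ; at 31.5°, h = 1.000, k = 1.173, so h·k = 1.173.
True area = apparent / (areal scale) = 128000 / 1.173 ≈ 109000 km².

109000 km²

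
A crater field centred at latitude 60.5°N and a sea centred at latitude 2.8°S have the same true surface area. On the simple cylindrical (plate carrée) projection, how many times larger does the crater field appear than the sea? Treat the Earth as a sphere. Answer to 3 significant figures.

For the equirectangular projection with φ₀ = 0 (plate carrée), h = 1 along meridians and k = sec φ along parallels.
Areal scale at 60.5°: h·k = 1.000 × 2.031 = 2.031.
Areal scale at 2.8°: h·k = 1.000 × 1.001 = 1.001.
Ratio = 2.031/1.001 ≈ 2.03.

2.03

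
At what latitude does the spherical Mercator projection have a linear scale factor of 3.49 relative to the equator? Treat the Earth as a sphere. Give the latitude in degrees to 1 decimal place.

73.3°

Mercator scale is k = sec φ = 1/cos φ.
1/cos φ = 3.49  ⇒  cos φ = 0.2865  ⇒  φ = arccos(0.2865) ≈ 73.3°.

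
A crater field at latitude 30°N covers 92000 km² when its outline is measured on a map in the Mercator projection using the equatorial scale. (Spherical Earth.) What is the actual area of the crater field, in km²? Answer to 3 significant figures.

69000 km²

For Mercator, h = k = sec φ (a conformal cylindrical projection has a single point scale, 1/cos φ).
Areal scale = k² = sec²φ = 1/cos²(30°) = 1/0.8660² = 1.333.
True area = apparent / (areal scale) = 92000 / 1.333 ≈ 69000 km².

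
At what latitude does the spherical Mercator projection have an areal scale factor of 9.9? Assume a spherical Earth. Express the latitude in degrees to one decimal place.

Mercator areal scale is sec²φ.
sec²φ = 9.9  ⇒  cos²φ = 0.1010  ⇒  cos φ = 0.3178.
φ = arccos(0.3178) ≈ 71.5°.

71.5°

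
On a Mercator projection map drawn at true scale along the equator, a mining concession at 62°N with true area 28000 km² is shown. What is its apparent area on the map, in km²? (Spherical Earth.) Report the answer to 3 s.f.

127000 km²

The Mercator projection is conformal; its linear scale factor is the same in every direction and equals sec φ = 1/cos φ.
Areal scale = k² = sec²φ = 1/cos²(62°) = 1/0.4695² = 4.537.
Apparent area = 28000 × 4.537 ≈ 127000 km².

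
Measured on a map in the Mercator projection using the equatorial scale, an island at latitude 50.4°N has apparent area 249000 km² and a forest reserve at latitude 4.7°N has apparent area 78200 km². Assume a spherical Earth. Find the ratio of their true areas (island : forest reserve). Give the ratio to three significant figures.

On Mercator the areal scale is sec²φ, so true area = apparent × cos²φ.
True area of island: 249000 × cos²(50.4°) = 249000 × 0.4063 = 101200 km².
True area of forest reserve: 78200 × cos²(4.7°) = 78200 × 0.9933 = 77670 km².
Ratio = 101200 / 77670 ≈ 1.30.

1.30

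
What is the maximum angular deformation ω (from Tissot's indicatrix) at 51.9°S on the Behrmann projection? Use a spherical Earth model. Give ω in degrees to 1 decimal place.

38.1°

Behrmann is a cylindrical equal-area projection with standard parallels at ±30°. A cylindrical equal-area projection with standard parallel φ₀ has meridian scale h = cos φ / cos φ₀ and parallel scale k = cos φ₀ / cos φ (so areas are preserved, h·k = 1).
At 51.9°: h = 0.7125, k = 1.404; principal scales a = 1.404, b = 0.7125.
sin(ω/2) = (a − b)/(a + b) = 0.6910/2.116 = 0.3266, so ω = 2 arcsin(0.3266) ≈ 38.1°.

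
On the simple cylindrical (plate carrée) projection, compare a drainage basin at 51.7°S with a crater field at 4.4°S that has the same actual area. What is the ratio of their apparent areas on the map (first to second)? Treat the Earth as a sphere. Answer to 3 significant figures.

For the equirectangular projection with φ₀ = 0 (plate carrée), h = 1 along meridians and k = sec φ along parallels.
Areal scale at 51.7°: h·k = 1.000 × 1.613 = 1.613.
Areal scale at 4.4°: h·k = 1.000 × 1.003 = 1.003.
Ratio = 1.613/1.003 ≈ 1.61.

1.61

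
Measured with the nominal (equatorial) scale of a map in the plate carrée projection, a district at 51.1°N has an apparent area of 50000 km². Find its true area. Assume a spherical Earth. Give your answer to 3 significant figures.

31400 km²

For the equirectangular projection with φ₀ = 0 (plate carrée), h = 1 along meridians and k = sec φ along parallels.
Areal scale = h·k = 1 × sec φ; at 51.1°, h = 1.000, k = 1.592, so h·k = 1.592.
True area = apparent / (areal scale) = 50000 / 1.592 ≈ 31400 km².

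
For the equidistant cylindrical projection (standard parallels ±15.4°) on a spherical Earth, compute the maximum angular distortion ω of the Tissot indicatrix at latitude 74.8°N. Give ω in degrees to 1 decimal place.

With standard parallel φ₀ = 15.4°, the equirectangular projection gives x = Rλ cos φ₀, y = Rφ, so h = 1 and k = cos 15.4° / cos φ.
At 74.8°: h = 1.000, k = 3.677; principal scales a = 3.677, b = 1.000.
sin(ω/2) = (a − b)/(a + b) = 2.677/4.677 = 0.5724, so ω = 2 arcsin(0.5724) ≈ 69.8°.

69.8°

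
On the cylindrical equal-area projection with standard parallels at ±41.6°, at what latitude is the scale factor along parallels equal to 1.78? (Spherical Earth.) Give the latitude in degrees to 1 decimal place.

65.2°

A cylindrical equal-area projection with standard parallel φ₀ has meridian scale h = cos φ / cos φ₀ and parallel scale k = cos φ₀ / cos φ (so areas are preserved, h·k = 1).
k = cos φ₀ / cos φ = 1.78  ⇒  cos φ = cos 41.6° / 1.78 = 0.4201.
φ = arccos(0.4201) ≈ 65.2°.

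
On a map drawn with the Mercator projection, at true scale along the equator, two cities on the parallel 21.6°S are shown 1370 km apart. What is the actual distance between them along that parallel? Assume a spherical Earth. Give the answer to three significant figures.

The Mercator projection is conformal; its linear scale factor is the same in every direction and equals sec φ = 1/cos φ.
Along the parallel at 21.6°, map distances are exaggerated by k = sec 21.6° = 1.076.
True distance = 1370 / 1.076 = 1370 × cos 21.6° ≈ 1270 km.

1270 km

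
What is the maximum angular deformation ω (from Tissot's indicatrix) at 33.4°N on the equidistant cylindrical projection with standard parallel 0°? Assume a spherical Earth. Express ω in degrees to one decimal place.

10.3°

In the plate carrée (x = Rλ, y = Rφ), meridians are true-scale (h = 1) and parallels are stretched by k = sec φ.
At 33.4°: h = 1.000, k = 1.198; principal scales a = 1.198, b = 1.000.
sin(ω/2) = (a − b)/(a + b) = 0.1978/2.198 = 0.09001, so ω = 2 arcsin(0.09001) ≈ 10.3°.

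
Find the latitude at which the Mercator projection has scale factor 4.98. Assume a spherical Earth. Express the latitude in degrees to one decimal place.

78.4°

Mercator scale is k = sec φ = 1/cos φ.
1/cos φ = 4.98  ⇒  cos φ = 0.2008  ⇒  φ = arccos(0.2008) ≈ 78.4°.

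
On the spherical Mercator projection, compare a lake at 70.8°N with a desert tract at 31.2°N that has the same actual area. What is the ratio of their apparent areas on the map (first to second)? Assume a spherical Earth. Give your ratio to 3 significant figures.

6.76

Mercator is conformal with k = sec φ, so areal scale = k² = sec²φ.
At 70.8°: sec²(70.8°) = 1/0.3289² = 9.246.
At 31.2°: sec²(31.2°) = 1/0.8554² = 1.367.
Ratio = 9.246/1.367 = cos²(31.2°)/cos²(70.8°) ≈ 6.76.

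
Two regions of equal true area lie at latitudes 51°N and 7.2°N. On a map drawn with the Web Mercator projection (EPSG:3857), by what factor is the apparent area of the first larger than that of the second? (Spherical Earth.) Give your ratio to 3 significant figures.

2.49

Mercator is conformal with k = sec φ, so areal scale = k² = sec²φ.
At 51°: sec²(51°) = 1/0.6293² = 2.525.
At 7.2°: sec²(7.2°) = 1/0.9921² = 1.016.
Ratio = 2.525/1.016 = cos²(7.2°)/cos²(51°) ≈ 2.49.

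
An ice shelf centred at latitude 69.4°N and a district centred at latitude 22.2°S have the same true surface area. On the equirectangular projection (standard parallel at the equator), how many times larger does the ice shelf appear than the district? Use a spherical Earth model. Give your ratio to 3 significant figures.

2.63

For the equirectangular projection with φ₀ = 0 (plate carrée), h = 1 along meridians and k = sec φ along parallels.
Areal scale at 69.4°: h·k = 1.000 × 2.842 = 2.842.
Areal scale at 22.2°: h·k = 1.000 × 1.080 = 1.080.
Ratio = 2.842/1.080 ≈ 2.63.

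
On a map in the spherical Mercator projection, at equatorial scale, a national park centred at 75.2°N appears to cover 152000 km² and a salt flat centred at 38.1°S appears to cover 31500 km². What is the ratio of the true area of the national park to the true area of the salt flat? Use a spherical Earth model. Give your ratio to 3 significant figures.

Mercator's areal exaggeration is sec²φ; hence true area = (apparent area) · cos²φ.
True area of national park: 152000 × cos²(75.2°) = 152000 × 0.06525 = 9918 km².
True area of salt flat: 31500 × cos²(38.1°) = 31500 × 0.6193 = 19510 km².
Ratio = 9918 / 19510 ≈ 0.508.

0.508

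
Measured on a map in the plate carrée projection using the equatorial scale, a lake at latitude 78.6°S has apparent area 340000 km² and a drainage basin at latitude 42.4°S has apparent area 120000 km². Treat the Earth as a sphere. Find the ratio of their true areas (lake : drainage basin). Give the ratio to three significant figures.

Plate carrée has h = 1 and k = sec φ, giving areal scale sec φ; true area = (apparent area) · cos φ.
True area of lake: 340000 × cos(78.6°) = 340000 × 0.1977 = 67200 km².
True area of drainage basin: 120000 × cos(42.4°) = 120000 × 0.7385 = 88610 km².
Ratio = 67200 / 88610 ≈ 0.758.

0.758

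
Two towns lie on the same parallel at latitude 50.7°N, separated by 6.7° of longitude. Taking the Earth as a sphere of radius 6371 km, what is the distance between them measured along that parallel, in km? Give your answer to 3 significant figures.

472 km

Arc length along a parallel = R cos φ · Δλ (with Δλ in radians).
= 6371 × cos 50.7° × (6.7° × π/180) = 6371 × 0.6334 × 0.1169 ≈ 472 km.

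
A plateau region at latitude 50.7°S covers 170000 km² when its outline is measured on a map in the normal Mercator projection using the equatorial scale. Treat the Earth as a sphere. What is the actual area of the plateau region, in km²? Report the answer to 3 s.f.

For Mercator, h = k = sec φ (a conformal cylindrical projection has a single point scale, 1/cos φ).
Areal scale = k² = sec²φ = 1/cos²(50.7°) = 1/0.6334² = 2.493.
True area = apparent / (areal scale) = 170000 / 2.493 ≈ 68200 km².

68200 km²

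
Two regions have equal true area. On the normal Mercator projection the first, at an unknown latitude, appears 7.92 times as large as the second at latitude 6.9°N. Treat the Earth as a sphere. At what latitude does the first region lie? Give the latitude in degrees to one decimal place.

On Mercator, (apparent₁)/(apparent₂) = sec²φ₁ / sec²φ₂ when true areas are equal.
cos²φ₂ / cos²φ₁ = 7.92  ⇒  cos φ₁ = cos 6.9° / √7.92 = 0.9928/2.814 = 0.3528.
φ₁ = arccos(0.3528) ≈ 69.3°.

69.3°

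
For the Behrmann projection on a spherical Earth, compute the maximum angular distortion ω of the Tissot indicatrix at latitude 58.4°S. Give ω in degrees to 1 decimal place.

The Behrmann projection is cylindrical equal-area with φ₀ = 30°. For cylindrical equal-area with standard parallel φ₀, h = cos φ / cos φ₀ and k = cos φ₀ / cos φ, so h·k = 1.
At 58.4°: h = 0.6050, k = 1.653; principal scales a = 1.653, b = 0.6050.
sin(ω/2) = (a − b)/(a + b) = 1.048/2.258 = 0.4640, so ω = 2 arcsin(0.4640) ≈ 55.3°.

55.3°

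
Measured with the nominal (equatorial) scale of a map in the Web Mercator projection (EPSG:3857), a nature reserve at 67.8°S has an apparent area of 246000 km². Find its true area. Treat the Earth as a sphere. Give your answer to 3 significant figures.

35100 km²

Mercator is conformal, so the point scale is isotropic: h = k = sec φ = 1/cos φ.
Areal scale = k² = sec²φ = 1/cos²(67.8°) = 1/0.3778² = 7.005.
True area = apparent / (areal scale) = 246000 / 7.005 ≈ 35100 km².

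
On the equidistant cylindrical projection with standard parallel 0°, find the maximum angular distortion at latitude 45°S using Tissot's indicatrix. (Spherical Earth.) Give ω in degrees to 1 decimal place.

19.8°

In the plate carrée (x = Rλ, y = Rφ), meridians are true-scale (h = 1) and parallels are stretched by k = sec φ.
At 45°: h = 1.000, k = 1.414; principal scales a = 1.414, b = 1.000.
sin(ω/2) = (a − b)/(a + b) = 0.4142/2.414 = 0.1716, so ω = 2 arcsin(0.1716) ≈ 19.8°.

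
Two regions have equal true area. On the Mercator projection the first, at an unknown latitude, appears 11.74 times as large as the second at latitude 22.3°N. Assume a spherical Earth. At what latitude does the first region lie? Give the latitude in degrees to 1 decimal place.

For equal true areas on Mercator, apparent areas scale as sec²φ, so the ratio is cos²φ₂ / cos²φ₁.
cos²φ₂ / cos²φ₁ = 11.74  ⇒  cos φ₁ = cos 22.3° / √11.74 = 0.9252/3.426 = 0.2700.
φ₁ = arccos(0.2700) ≈ 74.3°.

74.3°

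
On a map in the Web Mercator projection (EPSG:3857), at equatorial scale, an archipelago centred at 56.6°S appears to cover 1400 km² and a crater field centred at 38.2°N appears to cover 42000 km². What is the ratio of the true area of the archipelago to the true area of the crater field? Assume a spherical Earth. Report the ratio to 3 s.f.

On Mercator the areal scale is sec²φ, so true area = apparent × cos²φ.
True area of archipelago: 1400 × cos²(56.6°) = 1400 × 0.3030 = 424.2 km².
True area of crater field: 42000 × cos²(38.2°) = 42000 × 0.6176 = 25940 km².
Ratio = 424.2 / 25940 ≈ 0.0164.

0.0164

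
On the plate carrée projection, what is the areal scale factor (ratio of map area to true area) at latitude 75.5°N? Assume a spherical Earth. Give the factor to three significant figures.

3.99

For the equirectangular projection with φ₀ = 0 (plate carrée), h = 1 along meridians and k = sec φ along parallels.
Areal scale = h·k = 1 × sec φ; at 75.5°, h = 1.000, k = 3.994, so h·k = 3.994.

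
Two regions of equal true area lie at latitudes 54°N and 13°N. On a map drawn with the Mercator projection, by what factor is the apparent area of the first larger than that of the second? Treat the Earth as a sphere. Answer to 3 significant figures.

On Mercator, area is exaggerated by sec²φ = 1/cos²φ.
At 54°: sec²(54°) = 1/0.5878² = 2.894.
At 13°: sec²(13°) = 1/0.9744² = 1.053.
Ratio = 2.894/1.053 = cos²(13°)/cos²(54°) ≈ 2.75.

2.75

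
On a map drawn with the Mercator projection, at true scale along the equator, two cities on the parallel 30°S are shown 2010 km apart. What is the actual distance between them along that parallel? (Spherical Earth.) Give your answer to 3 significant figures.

1740 km

For Mercator, h = k = sec φ (a conformal cylindrical projection has a single point scale, 1/cos φ).
Along the parallel at 30°, map distances are exaggerated by k = sec 30° = 1.155.
True distance = 2010 / 1.155 = 2010 × cos 30° ≈ 1740 km.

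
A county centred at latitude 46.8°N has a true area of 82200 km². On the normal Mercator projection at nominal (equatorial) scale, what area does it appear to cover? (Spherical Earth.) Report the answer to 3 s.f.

Mercator is conformal, so the point scale is isotropic: h = k = sec φ = 1/cos φ.
Areal scale = k² = sec²φ = 1/cos²(46.8°) = 1/0.6845² = 2.134.
Apparent area = 82200 × 2.134 ≈ 175000 km².

175000 km²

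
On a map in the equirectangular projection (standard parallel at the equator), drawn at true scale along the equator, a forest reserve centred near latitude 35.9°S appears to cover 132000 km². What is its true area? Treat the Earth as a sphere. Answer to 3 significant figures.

107000 km²

Plate carrée maps x = Rλ, y = Rφ. The meridian scale is h = 1 and the parallel scale is k = 1/cos φ = sec φ.
Areal scale = h·k = 1 × sec φ; at 35.9°, h = 1.000, k = 1.235, so h·k = 1.235.
True area = apparent / (areal scale) = 132000 / 1.235 ≈ 107000 km².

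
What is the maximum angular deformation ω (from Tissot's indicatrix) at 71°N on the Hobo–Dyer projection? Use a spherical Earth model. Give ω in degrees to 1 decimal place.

Hobo–Dyer is a cylindrical equal-area projection with standard parallels at ±37.5°. A cylindrical equal-area projection with standard parallel φ₀ has meridian scale h = cos φ / cos φ₀ and parallel scale k = cos φ₀ / cos φ (so areas are preserved, h·k = 1).
At 71°: h = 0.4104, k = 2.437; principal scales a = 2.437, b = 0.4104.
sin(ω/2) = (a − b)/(a + b) = 2.026/2.847 = 0.7117, so ω = 2 arcsin(0.7117) ≈ 90.8°.

90.8°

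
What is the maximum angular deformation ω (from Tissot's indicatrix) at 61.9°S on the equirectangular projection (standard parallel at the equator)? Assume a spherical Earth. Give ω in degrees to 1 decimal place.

42.2°

In the plate carrée (x = Rλ, y = Rφ), meridians are true-scale (h = 1) and parallels are stretched by k = sec φ.
At 61.9°: h = 1.000, k = 2.123; principal scales a = 2.123, b = 1.000.
sin(ω/2) = (a − b)/(a + b) = 1.123/3.123 = 0.3596, so ω = 2 arcsin(0.3596) ≈ 42.2°.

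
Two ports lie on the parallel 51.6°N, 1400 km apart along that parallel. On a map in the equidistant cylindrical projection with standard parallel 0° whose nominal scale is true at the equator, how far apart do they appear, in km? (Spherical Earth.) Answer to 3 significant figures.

Plate carrée maps x = Rλ, y = Rφ. The meridian scale is h = 1 and the parallel scale is k = 1/cos φ = sec φ.
Along the parallel, k = sec 51.6° = 1/0.6211 = 1.610.
Map distance = 1400 × 1.610 ≈ 2250 km.

2250 km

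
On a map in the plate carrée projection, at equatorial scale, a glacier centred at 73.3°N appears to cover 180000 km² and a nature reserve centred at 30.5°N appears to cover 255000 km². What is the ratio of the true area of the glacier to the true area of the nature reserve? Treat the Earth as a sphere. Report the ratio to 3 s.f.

Plate carrée has h = 1 and k = sec φ, giving areal scale sec φ; true area = (apparent area) · cos φ.
True area of glacier: 180000 × cos(73.3°) = 180000 × 0.2874 = 51720 km².
True area of nature reserve: 255000 × cos(30.5°) = 255000 × 0.8616 = 219700 km².
Ratio = 51720 / 219700 ≈ 0.235.

0.235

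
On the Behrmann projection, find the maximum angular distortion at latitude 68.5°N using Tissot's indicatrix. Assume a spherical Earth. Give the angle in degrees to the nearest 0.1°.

88.2°

Behrmann is a cylindrical equal-area projection with standard parallels at ±30°. For cylindrical equal-area with standard parallel φ₀, h = cos φ / cos φ₀ and k = cos φ₀ / cos φ, so h·k = 1.
At 68.5°: h = 0.4232, k = 2.363; principal scales a = 2.363, b = 0.4232.
sin(ω/2) = (a − b)/(a + b) = 1.940/2.786 = 0.6962, so ω = 2 arcsin(0.6962) ≈ 88.2°.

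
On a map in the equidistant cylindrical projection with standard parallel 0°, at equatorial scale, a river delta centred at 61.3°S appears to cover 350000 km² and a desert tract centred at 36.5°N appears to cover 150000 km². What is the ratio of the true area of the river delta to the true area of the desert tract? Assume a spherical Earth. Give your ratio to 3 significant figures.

1.39

On the plate carrée, areal scale = h·k = 1 × sec φ, so true area = apparent × cos φ.
True area of river delta: 350000 × cos(61.3°) = 350000 × 0.4802 = 168100 km².
True area of desert tract: 150000 × cos(36.5°) = 150000 × 0.8039 = 120600 km².
Ratio = 168100 / 120600 ≈ 1.39.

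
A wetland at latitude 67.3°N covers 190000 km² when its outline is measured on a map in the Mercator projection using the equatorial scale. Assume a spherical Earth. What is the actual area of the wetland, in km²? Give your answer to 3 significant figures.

28300 km²

The Mercator projection is conformal; its linear scale factor is the same in every direction and equals sec φ = 1/cos φ.
Areal scale = k² = sec²φ = 1/cos²(67.3°) = 1/0.3859² = 6.715.
True area = apparent / (areal scale) = 190000 / 6.715 ≈ 28300 km².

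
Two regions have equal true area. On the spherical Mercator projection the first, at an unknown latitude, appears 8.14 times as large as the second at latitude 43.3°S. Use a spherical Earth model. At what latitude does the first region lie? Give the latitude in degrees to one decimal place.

On Mercator, (apparent₁)/(apparent₂) = sec²φ₁ / sec²φ₂ when true areas are equal.
cos²φ₂ / cos²φ₁ = 8.14  ⇒  cos φ₁ = cos 43.3° / √8.14 = 0.7278/2.853 = 0.2551.
φ₁ = arccos(0.2551) ≈ 75.2°.

75.2°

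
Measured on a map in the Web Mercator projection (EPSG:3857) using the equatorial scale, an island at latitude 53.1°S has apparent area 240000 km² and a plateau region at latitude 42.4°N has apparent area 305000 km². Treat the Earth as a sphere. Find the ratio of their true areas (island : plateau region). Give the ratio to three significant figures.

On Mercator the areal scale is sec²φ, so true area = apparent × cos²φ.
True area of island: 240000 × cos²(53.1°) = 240000 × 0.3605 = 86520 km².
True area of plateau region: 305000 × cos²(42.4°) = 305000 × 0.5453 = 166300 km².
Ratio = 86520 / 166300 ≈ 0.520.

0.520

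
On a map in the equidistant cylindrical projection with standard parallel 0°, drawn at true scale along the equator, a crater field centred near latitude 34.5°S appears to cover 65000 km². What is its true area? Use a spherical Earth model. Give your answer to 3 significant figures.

53600 km²

Plate carrée maps x = Rλ, y = Rφ. The meridian scale is h = 1 and the parallel scale is k = 1/cos φ = sec φ.
Areal scale = h·k = 1 × sec φ; at 34.5°, h = 1.000, k = 1.213, so h·k = 1.213.
True area = apparent / (areal scale) = 65000 / 1.213 ≈ 53600 km².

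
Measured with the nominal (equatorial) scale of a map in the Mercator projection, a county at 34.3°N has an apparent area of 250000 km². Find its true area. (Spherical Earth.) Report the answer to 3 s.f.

171000 km²

For Mercator, h = k = sec φ (a conformal cylindrical projection has a single point scale, 1/cos φ).
Areal scale = k² = sec²φ = 1/cos²(34.3°) = 1/0.8261² = 1.465.
True area = apparent / (areal scale) = 250000 / 1.465 ≈ 171000 km².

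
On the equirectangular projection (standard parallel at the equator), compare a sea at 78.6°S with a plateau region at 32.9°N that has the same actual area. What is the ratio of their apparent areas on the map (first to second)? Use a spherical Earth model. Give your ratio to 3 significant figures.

4.25

Plate carrée maps x = Rλ, y = Rφ. The meridian scale is h = 1 and the parallel scale is k = 1/cos φ = sec φ.
Areal scale at 78.6°: h·k = 1.000 × 5.059 = 5.059.
Areal scale at 32.9°: h·k = 1.000 × 1.191 = 1.191.
Ratio = 5.059/1.191 ≈ 4.25.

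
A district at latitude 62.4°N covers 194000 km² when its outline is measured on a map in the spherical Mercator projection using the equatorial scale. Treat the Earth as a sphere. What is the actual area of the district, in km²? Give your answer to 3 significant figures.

For Mercator, h = k = sec φ (a conformal cylindrical projection has a single point scale, 1/cos φ).
Areal scale = k² = sec²φ = 1/cos²(62.4°) = 1/0.4633² = 4.659.
True area = apparent / (areal scale) = 194000 / 4.659 ≈ 41600 km².

41600 km²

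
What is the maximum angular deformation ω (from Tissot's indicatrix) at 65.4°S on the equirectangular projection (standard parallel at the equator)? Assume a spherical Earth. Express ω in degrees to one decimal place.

In the plate carrée (x = Rλ, y = Rφ), meridians are true-scale (h = 1) and parallels are stretched by k = sec φ.
At 65.4°: h = 1.000, k = 2.402; principal scales a = 2.402, b = 1.000.
sin(ω/2) = (a − b)/(a + b) = 1.402/3.402 = 0.4121, so ω = 2 arcsin(0.4121) ≈ 48.7°.

48.7°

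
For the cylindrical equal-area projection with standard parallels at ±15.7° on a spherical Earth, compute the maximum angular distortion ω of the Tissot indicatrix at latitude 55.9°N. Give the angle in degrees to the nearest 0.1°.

59.1°

Cylindrical equal-area (φ₀ = 15.7°): h = cos φ / cos 15.7° along meridians, k = cos 15.7° / cos φ along parallels; h·k = 1.
At 55.9°: h = 0.5824, k = 1.717; principal scales a = 1.717, b = 0.5824.
sin(ω/2) = (a − b)/(a + b) = 1.135/2.299 = 0.4935, so ω = 2 arcsin(0.4935) ≈ 59.1°.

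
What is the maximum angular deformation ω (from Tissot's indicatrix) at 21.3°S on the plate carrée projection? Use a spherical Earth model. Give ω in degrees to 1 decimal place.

4.1°

Plate carrée maps x = Rλ, y = Rφ. The meridian scale is h = 1 and the parallel scale is k = 1/cos φ = sec φ.
At 21.3°: h = 1.000, k = 1.073; principal scales a = 1.073, b = 1.000.
sin(ω/2) = (a − b)/(a + b) = 0.07332/2.073 = 0.03536, so ω = 2 arcsin(0.03536) ≈ 4.1°.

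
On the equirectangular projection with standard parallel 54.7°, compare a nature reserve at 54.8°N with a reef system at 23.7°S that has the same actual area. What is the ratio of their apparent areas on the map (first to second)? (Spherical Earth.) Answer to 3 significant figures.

1.59

The equidistant cylindrical projection with φ₀ = 54.7° has h = 1 (meridians true) and k = cos φ₀ / cos φ along parallels.
Areal scale at 54.8°: h·k = 1.000 × 1.002 = 1.002.
Areal scale at 23.7°: h·k = 1.000 × 0.6311 = 0.6311.
Ratio = 1.002/0.6311 ≈ 1.59.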